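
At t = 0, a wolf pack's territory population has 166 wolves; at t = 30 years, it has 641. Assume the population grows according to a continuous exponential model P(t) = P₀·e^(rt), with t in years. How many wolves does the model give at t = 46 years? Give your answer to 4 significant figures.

≈ 1,318 wolves

r = ln(641/166) / 30 ≈ 0.045035 per year
P(46) = 166 · e^(0.045035·46) = 166 · 7.93749 ≈ 1317.62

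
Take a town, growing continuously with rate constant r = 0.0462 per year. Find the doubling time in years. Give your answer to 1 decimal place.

doubling time = ln(2) / |r| = 0.69315 / 0.0462

doubling time ≈ 15.0 years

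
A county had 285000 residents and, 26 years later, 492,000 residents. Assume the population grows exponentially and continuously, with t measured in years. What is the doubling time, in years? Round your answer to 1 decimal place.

doubling time ≈ 33.0 years

r = ln(492000/285000) / 26 = ln(1.72632) / 26 ≈ 0.021 per year
doubling time = ln 2 / |r| = 0.69315 / 0.021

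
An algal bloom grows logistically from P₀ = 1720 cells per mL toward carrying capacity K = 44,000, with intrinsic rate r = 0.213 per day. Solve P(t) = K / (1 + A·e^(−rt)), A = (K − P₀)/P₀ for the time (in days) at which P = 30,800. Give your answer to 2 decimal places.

A = (44000 − 1720)/1720 = 24.5814
30800 = 44000/(1 + 24.5814·e^(−0.213t)) → 1 + 24.5814·e^(−0.213t) = 1.42857
e^(−0.213t) = 0.017435 → t = ln(57.35659)/0.213 = 4.04929/0.213

t ≈ 19.01 days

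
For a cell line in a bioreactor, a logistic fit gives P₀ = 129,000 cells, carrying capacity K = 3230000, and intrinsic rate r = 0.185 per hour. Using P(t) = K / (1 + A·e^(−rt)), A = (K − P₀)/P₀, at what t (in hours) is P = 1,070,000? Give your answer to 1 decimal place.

t ≈ 13.4 hours

A = (3230000 − 129000)/129000 = 24.03876
1070000 = 3230000/(1 + 24.03876·e^(−0.185t)) → 1 + 24.03876·e^(−0.185t) = 3.01869
e^(−0.185t) = 0.083977 → t = ln(11.90809)/0.185 = 2.47722/0.185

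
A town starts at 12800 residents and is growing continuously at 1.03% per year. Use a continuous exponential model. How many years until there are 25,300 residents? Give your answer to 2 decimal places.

25300 = 12800 · e^(0.0103·t)
t = ln(25300/12800) / 0.0103 = ln(1.97656) / 0.0103 = 0.68136 / 0.0103

t ≈ 66.15 years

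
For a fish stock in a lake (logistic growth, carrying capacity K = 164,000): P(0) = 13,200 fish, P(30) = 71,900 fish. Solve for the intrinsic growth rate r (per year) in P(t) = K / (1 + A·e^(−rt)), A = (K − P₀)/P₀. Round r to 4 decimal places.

A = (164000 − 13200)/13200 = 11.42424
71900 = 164000/(1 + 11.42424·e^(−r·30)) → e^(−30r) = (2.28095 − 1)/11.42424 = 0.112125
r = −ln(0.112125)/30 = 2.18814/30

r ≈ 0.0729 per year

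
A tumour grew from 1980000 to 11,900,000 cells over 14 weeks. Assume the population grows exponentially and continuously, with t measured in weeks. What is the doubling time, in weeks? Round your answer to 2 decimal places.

r = ln(11900000/1980000) / 14 = ln(6.0101) / 14 ≈ 0.128103 per week
doubling time = ln 2 / |r| = 0.69315 / 0.128103

doubling time ≈ 5.41 weeks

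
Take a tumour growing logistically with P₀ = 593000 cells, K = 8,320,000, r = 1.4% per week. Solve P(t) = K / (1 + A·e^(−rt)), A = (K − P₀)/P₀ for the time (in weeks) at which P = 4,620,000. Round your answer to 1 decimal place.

A = (8320000 − 593000)/593000 = 13.03035
4620000 = 8320000/(1 + 13.03035·e^(−0.014t)) → 1 + 13.03035·e^(−0.014t) = 1.80087
e^(−0.014t) = 0.061462 → t = ln(16.27033)/0.014 = 2.78934/0.014

t ≈ 199.2 weeks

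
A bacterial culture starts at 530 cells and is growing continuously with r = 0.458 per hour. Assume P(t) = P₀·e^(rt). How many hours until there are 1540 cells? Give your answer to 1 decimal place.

1540 = 530 · e^(0.458·t)
t = ln(1540/530) / 0.458 = ln(2.90566) / 0.458 = 1.06666 / 0.458

t ≈ 2.3 hours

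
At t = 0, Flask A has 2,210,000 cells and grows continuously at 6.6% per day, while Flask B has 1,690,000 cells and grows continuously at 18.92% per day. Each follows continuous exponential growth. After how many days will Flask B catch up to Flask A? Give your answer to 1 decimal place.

2210000·e^(0.066t) = 1690000·e^(0.1892t)
2210000/1690000 = e^((0.1892 − 0.066)t) → ln(1.30769) = 0.1232·t
t = 0.26826 / 0.1232

t ≈ 2.2 days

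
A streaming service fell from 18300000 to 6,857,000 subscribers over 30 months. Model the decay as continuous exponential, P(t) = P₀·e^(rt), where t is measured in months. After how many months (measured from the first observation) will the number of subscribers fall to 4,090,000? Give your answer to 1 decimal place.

r = ln(6857000/18300000) / 30 ≈ -0.032721 per month
t = ln(4090000/18300000) / r = -1.49836 / -0.032721 ≈ 45.792

t ≈ 45.8 months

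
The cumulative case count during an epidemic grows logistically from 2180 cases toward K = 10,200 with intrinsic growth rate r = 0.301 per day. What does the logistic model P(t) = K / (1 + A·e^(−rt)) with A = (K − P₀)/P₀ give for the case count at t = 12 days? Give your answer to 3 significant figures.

A = (10200 − 2180)/2180 = 3.6789
P(12) = 10200 / (1 + 3.6789·e^(−0.301·12)) = 10200 / (1 + 3.6789·0.026998)
= 10200 / 1.09932 ≈ 9278.44

≈ 9,280 cases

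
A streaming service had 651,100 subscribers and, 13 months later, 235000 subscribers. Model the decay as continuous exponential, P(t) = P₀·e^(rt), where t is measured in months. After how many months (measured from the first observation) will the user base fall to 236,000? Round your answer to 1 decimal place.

t ≈ 12.9 months

r = ln(235000/651100) / 13 ≈ -0.078391 per month
t = ln(236000/651100) / r = -1.01483 / -0.078391 ≈ 12.946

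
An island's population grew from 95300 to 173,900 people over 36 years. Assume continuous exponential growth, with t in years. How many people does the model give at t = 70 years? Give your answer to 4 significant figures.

r = ln(173900/95300) / 36 ≈ 0.016707 per year
P(70) = 95300 · e^(0.016707·70) = 95300 · 3.22034 ≈ 306898.51

≈ 306,900 people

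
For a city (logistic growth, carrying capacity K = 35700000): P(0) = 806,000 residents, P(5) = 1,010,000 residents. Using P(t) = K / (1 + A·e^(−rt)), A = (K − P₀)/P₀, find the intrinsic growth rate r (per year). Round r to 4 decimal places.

r ≈ 0.0463 per year

A = (35700000 − 806000)/806000 = 43.2928
1010000 = 35700000/(1 + 43.2928·e^(−r·5)) → e^(−5r) = (35.34653 − 1)/43.2928 = 0.793354
r = −ln(0.793354)/5 = 0.23149/5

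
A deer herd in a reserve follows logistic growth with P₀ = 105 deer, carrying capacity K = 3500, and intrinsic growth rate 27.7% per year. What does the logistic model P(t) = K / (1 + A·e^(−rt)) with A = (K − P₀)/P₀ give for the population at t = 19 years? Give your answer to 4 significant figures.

≈ 2,998 deer

A = (3500 − 105)/105 = 32.33333
P(19) = 3500 / (1 + 32.33333·e^(−0.277·19)) = 3500 / (1 + 32.33333·0.00518)
= 3500 / 1.16748 ≈ 2997.91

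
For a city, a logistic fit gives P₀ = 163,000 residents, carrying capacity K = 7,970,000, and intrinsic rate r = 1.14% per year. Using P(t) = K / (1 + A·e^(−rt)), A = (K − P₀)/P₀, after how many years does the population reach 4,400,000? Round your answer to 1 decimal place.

t ≈ 357.7 years

A = (7970000 − 163000)/163000 = 47.89571
4400000 = 7970000/(1 + 47.89571·e^(−0.0114t)) → 1 + 47.89571·e^(−0.0114t) = 1.81136
e^(−0.0114t) = 0.01694 → t = ln(59.03112)/0.0114 = 4.07806/0.0114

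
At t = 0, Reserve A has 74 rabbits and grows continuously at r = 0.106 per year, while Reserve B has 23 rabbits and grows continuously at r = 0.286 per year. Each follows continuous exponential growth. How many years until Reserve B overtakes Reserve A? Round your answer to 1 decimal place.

t ≈ 6.5 years

74·e^(0.106t) = 23·e^(0.286t)
74/23 = e^((0.286 − 0.106)t) → ln(3.21739) = 0.18·t
t = 1.16857 / 0.18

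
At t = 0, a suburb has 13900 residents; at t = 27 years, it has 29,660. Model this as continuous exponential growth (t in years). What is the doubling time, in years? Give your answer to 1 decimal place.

r = ln(29660/13900) / 27 = ln(2.13381) / 27 ≈ 0.028071 per year
doubling time = ln 2 / |r| = 0.69315 / 0.028071

doubling time ≈ 24.7 years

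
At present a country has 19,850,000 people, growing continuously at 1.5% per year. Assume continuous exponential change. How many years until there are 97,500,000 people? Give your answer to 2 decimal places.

97500000 = 19850000 · e^(0.015·t)
t = ln(97500000/19850000) / 0.015 = ln(4.91184) / 0.015 = 1.59165 / 0.015

t ≈ 106.11 years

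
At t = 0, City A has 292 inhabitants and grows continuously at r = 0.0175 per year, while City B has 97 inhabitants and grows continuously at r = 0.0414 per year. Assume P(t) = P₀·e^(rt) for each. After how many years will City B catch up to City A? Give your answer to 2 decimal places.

t ≈ 46.11 years

292·e^(0.0175t) = 97·e^(0.0414t)
292/97 = e^((0.0414 − 0.0175)t) → ln(3.01031) = 0.0239·t
t = 1.10204 / 0.0239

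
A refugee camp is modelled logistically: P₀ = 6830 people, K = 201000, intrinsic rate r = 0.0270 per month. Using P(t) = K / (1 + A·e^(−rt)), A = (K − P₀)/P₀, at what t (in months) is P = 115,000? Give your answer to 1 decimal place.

t ≈ 134.7 months

A = (201000 − 6830)/6830 = 28.42899
115000 = 201000/(1 + 28.42899·e^(−0.027t)) → 1 + 28.42899·e^(−0.027t) = 1.74783
e^(−0.027t) = 0.026305 → t = ln(38.01551)/0.027 = 3.63799/0.027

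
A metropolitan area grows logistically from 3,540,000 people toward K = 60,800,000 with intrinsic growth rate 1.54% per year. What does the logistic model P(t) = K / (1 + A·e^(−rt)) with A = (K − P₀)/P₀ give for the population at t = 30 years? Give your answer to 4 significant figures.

A = (60800000 − 3540000)/3540000 = 16.17514
P(30) = 60800000 / (1 + 16.17514·e^(−0.0154·30)) = 60800000 / (1 + 16.17514·0.630022)
= 60800000 / 11.1907 ≈ 5433082.67

≈ 5,433,000 people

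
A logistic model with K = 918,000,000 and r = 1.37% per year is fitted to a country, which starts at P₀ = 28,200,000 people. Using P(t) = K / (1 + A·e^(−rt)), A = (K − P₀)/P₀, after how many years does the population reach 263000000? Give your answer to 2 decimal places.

t ≈ 185.34 years

A = (918000000 − 28200000)/28200000 = 31.55319
263000000 = 918000000/(1 + 31.55319·e^(−0.0137t)) → 1 + 31.55319·e^(−0.0137t) = 3.49049
e^(−0.0137t) = 0.07893 → t = ln(12.66945)/0.0137 = 2.53919/0.0137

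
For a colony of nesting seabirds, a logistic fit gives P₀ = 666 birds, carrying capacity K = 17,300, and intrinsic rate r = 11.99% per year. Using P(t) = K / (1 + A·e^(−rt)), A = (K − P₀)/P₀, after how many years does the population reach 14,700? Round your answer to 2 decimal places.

A = (17300 − 666)/666 = 24.97598
14700 = 17300/(1 + 24.97598·e^(−0.1199t)) → 1 + 24.97598·e^(−0.1199t) = 1.17687
e^(−0.1199t) = 0.007082 → t = ln(141.21033)/0.1199 = 4.95025/0.1199

t ≈ 41.29 years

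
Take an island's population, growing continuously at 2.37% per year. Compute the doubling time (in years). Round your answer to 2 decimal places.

doubling time = ln(2) / |r| = 0.69315 / 0.0237

doubling time ≈ 29.25 years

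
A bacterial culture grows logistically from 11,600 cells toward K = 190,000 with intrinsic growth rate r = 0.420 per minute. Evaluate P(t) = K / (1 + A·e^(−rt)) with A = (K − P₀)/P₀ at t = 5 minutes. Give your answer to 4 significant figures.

A = (190000 − 11600)/11600 = 15.37931
P(5) = 190000 / (1 + 15.37931·e^(−0.42·5)) = 190000 / (1 + 15.37931·0.122456)
= 190000 / 2.8833 ≈ 65896.82

≈ 65,900 cells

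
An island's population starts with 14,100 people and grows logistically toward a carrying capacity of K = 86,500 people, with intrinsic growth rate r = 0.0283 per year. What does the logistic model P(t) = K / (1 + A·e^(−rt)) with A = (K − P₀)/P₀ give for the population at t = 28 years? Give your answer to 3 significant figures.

A = (86500 − 14100)/14100 = 5.13475
P(28) = 86500 / (1 + 5.13475·e^(−0.0283·28)) = 86500 / (1 + 5.13475·0.452757)
= 86500 / 3.32479 ≈ 26016.65

≈ 26,000 people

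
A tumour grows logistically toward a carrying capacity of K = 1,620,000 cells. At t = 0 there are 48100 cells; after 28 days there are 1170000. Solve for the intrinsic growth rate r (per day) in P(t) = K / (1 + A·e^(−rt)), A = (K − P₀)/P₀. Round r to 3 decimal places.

A = (1620000 − 48100)/48100 = 32.67983
1170000 = 1620000/(1 + 32.67983·e^(−r·28)) → e^(−28r) = (1.38462 − 1)/32.67983 = 0.011769
r = −ln(0.011769)/28 = 4.44227/28

r ≈ 0.159 per day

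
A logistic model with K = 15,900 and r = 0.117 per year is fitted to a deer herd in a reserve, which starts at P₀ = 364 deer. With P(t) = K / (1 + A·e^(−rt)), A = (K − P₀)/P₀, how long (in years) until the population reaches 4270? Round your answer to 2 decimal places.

A = (15900 − 364)/364 = 42.68132
4270 = 15900/(1 + 42.68132·e^(−0.117t)) → 1 + 42.68132·e^(−0.117t) = 3.72365
e^(−0.117t) = 0.063814 → t = ln(15.67061)/0.117 = 2.75179/0.117

t ≈ 23.52 years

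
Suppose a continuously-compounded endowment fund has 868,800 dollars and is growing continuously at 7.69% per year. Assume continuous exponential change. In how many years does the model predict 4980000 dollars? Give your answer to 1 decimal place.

t ≈ 22.7 years

4980000 = 868800 · e^(0.0769·t)
t = ln(4980000/868800) / 0.0769 = ln(5.73204) / 0.0769 = 1.74607 / 0.0769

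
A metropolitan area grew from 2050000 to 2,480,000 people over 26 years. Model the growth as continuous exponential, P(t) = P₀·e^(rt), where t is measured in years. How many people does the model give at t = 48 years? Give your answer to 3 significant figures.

r = ln(2480000/2050000) / 26 ≈ 0.007324 per year
P(48) = 2050000 · e^(0.007324·48) = 2050000 · 1.42126 ≈ 2913578.74

≈ 2,910,000 people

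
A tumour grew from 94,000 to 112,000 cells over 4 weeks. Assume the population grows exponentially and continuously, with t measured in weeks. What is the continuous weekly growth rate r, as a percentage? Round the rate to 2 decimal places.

112000 = 94000 · e^(r·4)
e^(4r) = 112000/94000 = 1.19149
r = ln(1.19149) / 4 = 0.1752 / 4

r ≈ 4.38% per week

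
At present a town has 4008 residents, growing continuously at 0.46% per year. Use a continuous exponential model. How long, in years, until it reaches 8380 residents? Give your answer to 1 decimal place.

8380 = 4008 · e^(0.0046·t)
t = ln(8380/4008) / 0.0046 = ln(2.09082) / 0.0046 = 0.73756 / 0.0046

t ≈ 160.3 years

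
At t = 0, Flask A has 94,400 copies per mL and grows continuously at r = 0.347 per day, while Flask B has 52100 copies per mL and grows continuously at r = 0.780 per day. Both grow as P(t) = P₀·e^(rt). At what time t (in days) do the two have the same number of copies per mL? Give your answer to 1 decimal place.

94400·e^(0.347t) = 52100·e^(0.78t)
94400/52100 = e^((0.78 − 0.347)t) → ln(1.8119) = 0.433·t
t = 0.59438 / 0.433

t ≈ 1.4 days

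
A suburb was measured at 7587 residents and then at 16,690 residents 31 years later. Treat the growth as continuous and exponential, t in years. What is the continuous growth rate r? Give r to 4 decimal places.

16690 = 7587 · e^(r·31)
e^(31r) = 16690/7587 = 2.19982
r = ln(2.19982) / 31 = 0.78837 / 31

r ≈ 0.0254 per year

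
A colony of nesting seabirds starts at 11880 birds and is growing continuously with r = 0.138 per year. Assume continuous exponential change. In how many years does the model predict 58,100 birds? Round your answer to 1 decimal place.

t ≈ 11.5 years

58100 = 11880 · e^(0.138·t)
t = ln(58100/11880) / 0.138 = ln(4.89057) / 0.138 = 1.58731 / 0.138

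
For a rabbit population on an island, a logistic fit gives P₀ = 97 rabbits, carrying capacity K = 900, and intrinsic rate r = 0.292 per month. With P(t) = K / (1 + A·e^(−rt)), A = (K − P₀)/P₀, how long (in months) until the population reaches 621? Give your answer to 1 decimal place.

t ≈ 10.0 months

A = (900 − 97)/97 = 8.27835
621 = 900/(1 + 8.27835·e^(−0.292t)) → 1 + 8.27835·e^(−0.292t) = 1.44928
e^(−0.292t) = 0.054271 → t = ln(18.42601)/0.292 = 2.91376/0.292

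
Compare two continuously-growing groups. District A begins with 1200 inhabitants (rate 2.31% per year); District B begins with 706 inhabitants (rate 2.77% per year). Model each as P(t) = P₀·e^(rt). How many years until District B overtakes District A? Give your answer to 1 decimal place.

t ≈ 115.3 years

1200·e^(0.0231t) = 706·e^(0.0277t)
1200/706 = e^((0.0277 − 0.0231)t) → ln(1.69972) = 0.0046·t
t = 0.53046 / 0.0046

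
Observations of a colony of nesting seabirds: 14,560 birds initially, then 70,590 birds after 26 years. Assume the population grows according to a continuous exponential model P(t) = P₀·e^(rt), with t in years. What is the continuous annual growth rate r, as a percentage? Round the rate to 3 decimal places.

70590 = 14560 · e^(r·26)
e^(26r) = 70590/14560 = 4.84821
r = ln(4.84821) / 26 = 1.57861 / 26

r ≈ 6.072% per year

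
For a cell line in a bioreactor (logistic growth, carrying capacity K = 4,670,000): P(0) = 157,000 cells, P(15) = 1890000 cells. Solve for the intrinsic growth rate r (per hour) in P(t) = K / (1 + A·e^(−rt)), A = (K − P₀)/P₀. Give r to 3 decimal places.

r ≈ 0.198 per hour

A = (4670000 − 157000)/157000 = 28.74522
1890000 = 4670000/(1 + 28.74522·e^(−r·15)) → e^(−15r) = (2.4709 − 1)/28.74522 = 0.05117
r = −ln(0.05117)/15 = 2.9726/15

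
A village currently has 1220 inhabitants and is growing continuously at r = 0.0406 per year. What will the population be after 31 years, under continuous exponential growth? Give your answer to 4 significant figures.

P(31) = 1220 · e^(0.0406·31) = 1220 · e^(1.2586)
= 1220 · 3.52049 ≈ 4295

≈ 4,295 inhabitants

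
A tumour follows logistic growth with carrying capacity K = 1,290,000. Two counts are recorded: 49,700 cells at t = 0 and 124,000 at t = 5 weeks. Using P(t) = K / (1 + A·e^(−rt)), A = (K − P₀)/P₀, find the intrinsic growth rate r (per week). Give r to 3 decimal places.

r ≈ 0.195 per week

A = (1290000 − 49700)/49700 = 24.95573
124000 = 1290000/(1 + 24.95573·e^(−r·5)) → e^(−5r) = (10.40323 − 1)/24.95573 = 0.376796
r = −ln(0.376796)/5 = 0.97605/5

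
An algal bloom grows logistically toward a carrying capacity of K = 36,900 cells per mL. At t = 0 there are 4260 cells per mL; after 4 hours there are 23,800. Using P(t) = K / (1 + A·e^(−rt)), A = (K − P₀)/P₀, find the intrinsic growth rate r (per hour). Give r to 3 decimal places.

r ≈ 0.658 per hour

A = (36900 − 4260)/4260 = 7.66197
23800 = 36900/(1 + 7.66197·e^(−r·4)) → e^(−4r) = (1.55042 − 1)/7.66197 = 0.071838
r = −ln(0.071838)/4 = 2.63334/4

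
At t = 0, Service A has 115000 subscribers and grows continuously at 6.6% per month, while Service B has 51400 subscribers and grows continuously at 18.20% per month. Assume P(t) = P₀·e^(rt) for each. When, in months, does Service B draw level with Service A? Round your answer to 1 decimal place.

t ≈ 6.9 months

115000·e^(0.066t) = 51400·e^(0.182t)
115000/51400 = e^((0.182 − 0.066)t) → ln(2.23735) = 0.116·t
t = 0.80529 / 0.116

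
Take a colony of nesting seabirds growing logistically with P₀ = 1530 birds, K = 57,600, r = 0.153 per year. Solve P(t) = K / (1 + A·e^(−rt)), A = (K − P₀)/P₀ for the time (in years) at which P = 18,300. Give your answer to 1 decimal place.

t ≈ 18.5 years

A = (57600 − 1530)/1530 = 36.64706
18300 = 57600/(1 + 36.64706·e^(−0.153t)) → 1 + 36.64706·e^(−0.153t) = 3.14754
e^(−0.153t) = 0.058601 → t = ln(17.06466)/0.153 = 2.83701/0.153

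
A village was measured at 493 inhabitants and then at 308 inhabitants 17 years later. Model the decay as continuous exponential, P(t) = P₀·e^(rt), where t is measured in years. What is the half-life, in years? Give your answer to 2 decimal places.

r = ln(308/493) / 17 = ln(0.62475) / 17 ≈ -0.027671 per year
half-life = ln 2 / |r| = 0.69315 / 0.027671

half-life ≈ 25.05 years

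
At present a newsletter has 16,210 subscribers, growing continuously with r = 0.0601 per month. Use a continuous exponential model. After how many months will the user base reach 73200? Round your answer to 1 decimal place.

73200 = 16210 · e^(0.0601·t)
t = ln(73200/16210) / 0.0601 = ln(4.51573) / 0.0601 = 1.50757 / 0.0601

t ≈ 25.1 months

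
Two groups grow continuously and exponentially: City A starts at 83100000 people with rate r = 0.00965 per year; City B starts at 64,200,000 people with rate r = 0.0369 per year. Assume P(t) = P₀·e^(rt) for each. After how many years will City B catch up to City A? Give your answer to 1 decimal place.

83100000·e^(0.00965t) = 64200000·e^(0.0369t)
83100000/64200000 = e^((0.0369 − 0.00965)t) → ln(1.29439) = 0.02725·t
t = 0.25804 / 0.02725

t ≈ 9.5 years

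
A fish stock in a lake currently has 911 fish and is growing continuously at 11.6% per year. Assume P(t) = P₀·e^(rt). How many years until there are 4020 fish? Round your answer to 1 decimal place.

t ≈ 12.8 years

4020 = 911 · e^(0.116·t)
t = ln(4020/911) / 0.116 = ln(4.41273) / 0.116 = 1.48449 / 0.116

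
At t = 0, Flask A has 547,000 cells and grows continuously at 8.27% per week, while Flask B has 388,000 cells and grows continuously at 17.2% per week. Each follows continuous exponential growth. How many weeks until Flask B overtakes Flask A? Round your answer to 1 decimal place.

547000·e^(0.0827t) = 388000·e^(0.172t)
547000/388000 = e^((0.172 − 0.0827)t) → ln(1.40979) = 0.0893·t
t = 0.34344 / 0.0893

t ≈ 3.8 weeks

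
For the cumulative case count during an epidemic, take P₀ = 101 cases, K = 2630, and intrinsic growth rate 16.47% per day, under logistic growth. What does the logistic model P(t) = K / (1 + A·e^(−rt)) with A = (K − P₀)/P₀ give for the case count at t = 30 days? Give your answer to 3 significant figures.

≈ 2,230 cases

A = (2630 − 101)/101 = 25.0396
P(30) = 2630 / (1 + 25.0396·e^(−0.1647·30)) = 2630 / (1 + 25.0396·0.007147)
= 2630 / 1.17897 ≈ 2230.76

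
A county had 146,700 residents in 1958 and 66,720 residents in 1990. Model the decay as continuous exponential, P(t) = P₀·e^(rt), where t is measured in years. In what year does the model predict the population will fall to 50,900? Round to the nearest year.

r = ln(66720/146700) / 32 = -0.78788/32 ≈ -0.024621 per year
t = ln(50900/146700) / r = -1.05853/-0.024621 ≈ 42.99 years after 1958

year 2001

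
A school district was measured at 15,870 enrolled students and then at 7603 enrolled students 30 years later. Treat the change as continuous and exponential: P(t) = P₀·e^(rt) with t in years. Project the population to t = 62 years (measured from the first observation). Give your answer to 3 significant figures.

r = ln(7603/15870) / 30 ≈ -0.02453 per year
P(62) = 15870 · e^(-0.02453·62) = 15870 · 0.21853 ≈ 3468.06

≈ 3,470 enrolled students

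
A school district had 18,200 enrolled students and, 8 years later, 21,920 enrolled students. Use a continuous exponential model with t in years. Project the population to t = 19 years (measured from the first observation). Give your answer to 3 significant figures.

r = ln(21920/18200) / 8 ≈ 0.023247 per year
P(19) = 18200 · e^(0.023247·19) = 18200 · 1.55535 ≈ 28307.28

≈ 28,300 enrolled students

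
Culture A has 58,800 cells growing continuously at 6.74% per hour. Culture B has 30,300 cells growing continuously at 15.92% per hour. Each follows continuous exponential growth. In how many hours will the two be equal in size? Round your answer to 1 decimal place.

58800·e^(0.0674t) = 30300·e^(0.1592t)
58800/30300 = e^((0.1592 − 0.0674)t) → ln(1.94059) = 0.0918·t
t = 0.66299 / 0.0918

t ≈ 7.2 hours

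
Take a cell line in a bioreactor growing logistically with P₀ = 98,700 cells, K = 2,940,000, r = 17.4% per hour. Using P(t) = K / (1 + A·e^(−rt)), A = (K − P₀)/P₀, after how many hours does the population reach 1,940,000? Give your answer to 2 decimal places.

t ≈ 23.12 hours

A = (2940000 − 98700)/98700 = 28.78723
1940000 = 2940000/(1 + 28.78723·e^(−0.174t)) → 1 + 28.78723·e^(−0.174t) = 1.51546
e^(−0.174t) = 0.017906 → t = ln(55.84723)/0.174 = 4.02262/0.174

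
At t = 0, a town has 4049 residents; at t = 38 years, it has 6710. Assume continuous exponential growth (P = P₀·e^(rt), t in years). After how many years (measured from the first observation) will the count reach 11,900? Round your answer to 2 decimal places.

t ≈ 81.10 years

r = ln(6710/4049) / 38 ≈ 0.013293 per year
t = ln(11900/4049) / r = 1.07807 / 0.013293 ≈ 81.101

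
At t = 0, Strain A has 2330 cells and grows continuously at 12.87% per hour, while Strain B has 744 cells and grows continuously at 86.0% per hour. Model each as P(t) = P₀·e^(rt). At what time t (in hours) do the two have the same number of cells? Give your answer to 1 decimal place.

2330·e^(0.1287t) = 744·e^(0.86t)
2330/744 = e^((0.86 − 0.1287)t) → ln(3.13172) = 0.7313·t
t = 1.14158 / 0.7313

t ≈ 1.6 hours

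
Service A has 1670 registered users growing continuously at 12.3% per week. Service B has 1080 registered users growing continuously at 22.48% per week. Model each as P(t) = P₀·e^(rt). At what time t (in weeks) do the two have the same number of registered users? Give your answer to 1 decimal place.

t ≈ 4.3 weeks

1670·e^(0.123t) = 1080·e^(0.2248t)
1670/1080 = e^((0.2248 − 0.123)t) → ln(1.5463) = 0.1018·t
t = 0.43586 / 0.1018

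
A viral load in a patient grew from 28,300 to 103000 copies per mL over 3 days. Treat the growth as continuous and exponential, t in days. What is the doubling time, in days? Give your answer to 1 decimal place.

r = ln(103000/28300) / 3 = ln(3.63958) / 3 ≈ 0.430622 per day
doubling time = ln 2 / |r| = 0.69315 / 0.430622

doubling time ≈ 1.6 days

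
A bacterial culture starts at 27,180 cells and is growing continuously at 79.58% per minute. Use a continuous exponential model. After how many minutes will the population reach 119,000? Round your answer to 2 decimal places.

t ≈ 1.86 minutes

119000 = 27180 · e^(0.7958·t)
t = ln(119000/27180) / 0.7958 = ln(4.37822) / 0.7958 = 1.47664 / 0.7958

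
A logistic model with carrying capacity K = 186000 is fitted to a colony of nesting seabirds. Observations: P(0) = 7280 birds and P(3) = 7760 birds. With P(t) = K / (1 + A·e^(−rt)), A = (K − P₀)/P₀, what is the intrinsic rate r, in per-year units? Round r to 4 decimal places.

r ≈ 0.0222 per year

A = (186000 − 7280)/7280 = 24.54945
7760 = 186000/(1 + 24.54945·e^(−r·3)) → e^(−3r) = (23.96907 − 1)/24.54945 = 0.935625
r = −ln(0.935625)/3 = 0.06654/3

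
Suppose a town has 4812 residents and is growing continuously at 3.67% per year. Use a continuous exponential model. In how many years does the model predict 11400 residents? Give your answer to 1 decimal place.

t ≈ 23.5 years

11400 = 4812 · e^(0.0367·t)
t = ln(11400/4812) / 0.0367 = ln(2.36908) / 0.0367 = 0.8625 / 0.0367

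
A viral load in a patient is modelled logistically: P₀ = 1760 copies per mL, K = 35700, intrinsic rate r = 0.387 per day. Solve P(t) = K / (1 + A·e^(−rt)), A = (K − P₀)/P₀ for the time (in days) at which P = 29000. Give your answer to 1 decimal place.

t ≈ 11.4 days

A = (35700 − 1760)/1760 = 19.28409
29000 = 35700/(1 + 19.28409·e^(−0.387t)) → 1 + 19.28409·e^(−0.387t) = 1.23103
e^(−0.387t) = 0.011981 → t = ln(83.46845)/0.387 = 4.42447/0.387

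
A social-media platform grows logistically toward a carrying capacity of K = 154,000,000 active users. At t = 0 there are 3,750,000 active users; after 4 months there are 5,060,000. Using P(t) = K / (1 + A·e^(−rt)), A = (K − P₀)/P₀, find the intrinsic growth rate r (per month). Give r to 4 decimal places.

A = (154000000 − 3750000)/3750000 = 40.06667
5060000 = 154000000/(1 + 40.06667·e^(−r·4)) → e^(−4r) = (30.43478 − 1)/40.06667 = 0.734645
r = −ln(0.734645)/4 = 0.30837/4

r ≈ 0.0771 per month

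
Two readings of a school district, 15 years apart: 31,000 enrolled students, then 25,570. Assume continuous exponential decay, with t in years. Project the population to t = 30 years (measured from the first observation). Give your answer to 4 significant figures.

≈ 21,090 enrolled students

r = ln(25570/31000) / 15 ≈ -0.012838 per year
P(30) = 31000 · e^(-0.012838·30) = 31000 · 0.68036 ≈ 21091.13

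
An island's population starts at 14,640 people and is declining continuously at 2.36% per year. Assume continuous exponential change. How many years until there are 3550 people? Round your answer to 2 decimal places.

t ≈ 60.03 years

3550 = 14640 · e^(-0.0236·t)
t = ln(3550/14640) / -0.0236 = ln(0.24249) / -0.0236 = -1.41681 / -0.0236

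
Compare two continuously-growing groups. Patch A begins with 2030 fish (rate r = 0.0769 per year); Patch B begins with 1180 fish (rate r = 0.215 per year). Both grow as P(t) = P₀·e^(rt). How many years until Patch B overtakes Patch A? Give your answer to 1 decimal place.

2030·e^(0.0769t) = 1180·e^(0.215t)
2030/1180 = e^((0.215 − 0.0769)t) → ln(1.72034) = 0.1381·t
t = 0.54252 / 0.1381

t ≈ 3.9 years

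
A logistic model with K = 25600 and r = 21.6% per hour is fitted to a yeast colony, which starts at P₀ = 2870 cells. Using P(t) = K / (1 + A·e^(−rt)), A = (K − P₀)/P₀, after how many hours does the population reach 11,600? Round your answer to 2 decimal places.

A = (25600 − 2870)/2870 = 7.91986
11600 = 25600/(1 + 7.91986·e^(−0.216t)) → 1 + 7.91986·e^(−0.216t) = 2.2069
e^(−0.216t) = 0.152389 → t = ln(6.56217)/0.216 = 1.88132/0.216

t ≈ 8.71 hours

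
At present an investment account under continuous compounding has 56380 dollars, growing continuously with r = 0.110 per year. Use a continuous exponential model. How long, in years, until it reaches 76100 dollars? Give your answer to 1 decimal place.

76100 = 56380 · e^(0.11·t)
t = ln(76100/56380) / 0.11 = ln(1.34977) / 0.11 = 0.29993 / 0.11

t ≈ 2.7 years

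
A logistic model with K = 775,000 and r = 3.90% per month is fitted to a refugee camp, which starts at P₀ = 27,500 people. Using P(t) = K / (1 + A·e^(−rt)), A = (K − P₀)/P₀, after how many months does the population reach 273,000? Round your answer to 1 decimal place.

A = (775000 − 27500)/27500 = 27.18182
273000 = 775000/(1 + 27.18182·e^(−0.039t)) → 1 + 27.18182·e^(−0.039t) = 2.83883
e^(−0.039t) = 0.067649 → t = ln(14.78214)/0.039 = 2.69342/0.039

t ≈ 69.1 months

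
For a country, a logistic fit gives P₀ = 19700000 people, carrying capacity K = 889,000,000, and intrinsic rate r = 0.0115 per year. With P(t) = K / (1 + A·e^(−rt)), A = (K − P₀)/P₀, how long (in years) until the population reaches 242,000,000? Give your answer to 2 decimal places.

t ≈ 243.80 years

A = (889000000 − 19700000)/19700000 = 44.1269
242000000 = 889000000/(1 + 44.1269·e^(−0.0115t)) → 1 + 44.1269·e^(−0.0115t) = 3.67355
e^(−0.0115t) = 0.060588 → t = ln(16.50496)/0.0115 = 2.80366/0.0115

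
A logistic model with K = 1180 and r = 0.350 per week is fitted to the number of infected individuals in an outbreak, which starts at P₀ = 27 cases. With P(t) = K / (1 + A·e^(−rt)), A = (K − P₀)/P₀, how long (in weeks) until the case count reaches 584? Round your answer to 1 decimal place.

t ≈ 10.7 weeks

A = (1180 − 27)/27 = 42.7037
584 = 1180/(1 + 42.7037·e^(−0.35t)) → 1 + 42.7037·e^(−0.35t) = 2.02055
e^(−0.35t) = 0.023898 → t = ln(41.8439)/0.35 = 3.73395/0.35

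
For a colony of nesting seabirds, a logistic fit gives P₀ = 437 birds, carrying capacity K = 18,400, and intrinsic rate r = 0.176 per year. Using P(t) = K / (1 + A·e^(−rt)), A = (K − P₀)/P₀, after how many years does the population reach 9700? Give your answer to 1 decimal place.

t ≈ 21.7 years

A = (18400 − 437)/437 = 41.10526
9700 = 18400/(1 + 41.10526·e^(−0.176t)) → 1 + 41.10526·e^(−0.176t) = 1.89691
e^(−0.176t) = 0.02182 → t = ln(45.83001)/0.176 = 3.82494/0.176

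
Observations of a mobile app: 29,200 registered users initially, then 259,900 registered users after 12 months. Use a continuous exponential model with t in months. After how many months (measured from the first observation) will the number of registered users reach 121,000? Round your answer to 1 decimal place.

t ≈ 7.8 months

r = ln(259900/29200) / 12 ≈ 0.182177 per month
t = ln(121000/29200) / r = 1.42162 / 0.182177 ≈ 7.804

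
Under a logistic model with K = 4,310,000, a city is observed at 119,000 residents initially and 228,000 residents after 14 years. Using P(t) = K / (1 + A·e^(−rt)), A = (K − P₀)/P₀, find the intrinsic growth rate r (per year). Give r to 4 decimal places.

r ≈ 0.0483 per year

A = (4310000 − 119000)/119000 = 35.21849
228000 = 4310000/(1 + 35.21849·e^(−r·14)) → e^(−14r) = (18.90351 − 1)/35.21849 = 0.508355
r = −ln(0.508355)/14 = 0.67657/14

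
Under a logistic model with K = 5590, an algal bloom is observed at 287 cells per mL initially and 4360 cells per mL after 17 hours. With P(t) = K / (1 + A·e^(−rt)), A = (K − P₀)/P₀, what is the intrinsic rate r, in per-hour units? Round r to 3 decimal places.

A = (5590 − 287)/287 = 18.47735
4360 = 5590/(1 + 18.47735·e^(−r·17)) → e^(−17r) = (1.28211 − 1)/18.47735 = 0.015268
r = −ln(0.015268)/17 = 4.182/17

r ≈ 0.246 per hour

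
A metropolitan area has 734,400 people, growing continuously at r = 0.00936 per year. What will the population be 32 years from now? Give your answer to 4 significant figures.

P(32) = 734400 · e^(0.00936·32) = 734400 · e^(0.29952)
= 734400 · 1.34921 ≈ 990860.58

≈ 990,900 people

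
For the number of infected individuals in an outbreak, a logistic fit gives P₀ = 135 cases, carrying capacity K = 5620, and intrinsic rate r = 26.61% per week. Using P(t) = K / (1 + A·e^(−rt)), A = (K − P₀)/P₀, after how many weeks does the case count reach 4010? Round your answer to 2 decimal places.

A = (5620 − 135)/135 = 40.62963
4010 = 5620/(1 + 40.62963·e^(−0.2661t)) → 1 + 40.62963·e^(−0.2661t) = 1.4015
e^(−0.2661t) = 0.009882 → t = ln(101.19554)/0.2661 = 4.61705/0.2661

t ≈ 17.35 weeks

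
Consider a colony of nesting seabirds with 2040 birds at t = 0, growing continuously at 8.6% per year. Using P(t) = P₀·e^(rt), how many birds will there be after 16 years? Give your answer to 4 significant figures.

≈ 8,076 birds

P(16) = 2040 · e^(0.086·16) = 2040 · e^(1.376)
= 2040 · 3.95903 ≈ 8076.43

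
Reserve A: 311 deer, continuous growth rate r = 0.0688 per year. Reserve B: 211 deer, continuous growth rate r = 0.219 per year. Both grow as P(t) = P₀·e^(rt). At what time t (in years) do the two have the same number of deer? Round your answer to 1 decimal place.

311·e^(0.0688t) = 211·e^(0.219t)
311/211 = e^((0.219 − 0.0688)t) → ln(1.47393) = 0.1502·t
t = 0.38793 / 0.1502

t ≈ 2.6 years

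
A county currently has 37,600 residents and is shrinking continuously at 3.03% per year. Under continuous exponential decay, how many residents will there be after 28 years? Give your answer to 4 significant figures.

≈ 16,100 residents

P(28) = 37600 · e^(-0.0303·28) = 37600 · e^(-0.8484)
= 37600 · 0.4281 ≈ 16096.54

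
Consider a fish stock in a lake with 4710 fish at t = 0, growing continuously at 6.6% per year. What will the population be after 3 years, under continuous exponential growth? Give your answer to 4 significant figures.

≈ 5,741 fish

P(3) = 4710 · e^(0.066·3) = 4710 · e^(0.198)
= 4710 · 1.21896 ≈ 5741.31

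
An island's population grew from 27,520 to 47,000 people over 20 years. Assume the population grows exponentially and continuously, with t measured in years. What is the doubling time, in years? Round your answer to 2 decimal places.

r = ln(47000/27520) / 20 = ln(1.70785) / 20 ≈ 0.026762 per year
doubling time = ln 2 / |r| = 0.69315 / 0.026762

doubling time ≈ 25.90 years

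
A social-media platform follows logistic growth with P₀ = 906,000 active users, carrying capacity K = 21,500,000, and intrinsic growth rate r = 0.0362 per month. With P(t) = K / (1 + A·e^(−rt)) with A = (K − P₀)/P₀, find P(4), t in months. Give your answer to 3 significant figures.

A = (21500000 − 906000)/906000 = 22.73068
P(4) = 21500000 / (1 + 22.73068·e^(−0.0362·4)) = 21500000 / (1 + 22.73068·0.865195)
= 21500000 / 20.66648 ≈ 1040331.9

≈ 1,040,000 active users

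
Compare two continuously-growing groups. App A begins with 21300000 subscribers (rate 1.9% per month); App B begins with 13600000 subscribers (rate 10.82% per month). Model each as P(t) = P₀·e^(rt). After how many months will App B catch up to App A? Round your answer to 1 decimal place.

t ≈ 5.0 months

21300000·e^(0.019t) = 13600000·e^(0.1082t)
21300000/13600000 = e^((0.1082 − 0.019)t) → ln(1.56618) = 0.0892·t
t = 0.44864 / 0.0892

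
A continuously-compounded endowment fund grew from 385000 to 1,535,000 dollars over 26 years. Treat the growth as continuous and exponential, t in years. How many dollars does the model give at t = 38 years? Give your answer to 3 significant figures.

≈ 2,910,000 dollars

r = ln(1535000/385000) / 26 ≈ 0.053194 per year
P(38) = 385000 · e^(0.053194·38) = 385000 · 7.54866 ≈ 2906232.61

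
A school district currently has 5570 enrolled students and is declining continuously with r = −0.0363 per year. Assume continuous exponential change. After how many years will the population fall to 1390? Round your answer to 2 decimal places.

t ≈ 38.24 years

1390 = 5570 · e^(-0.0363·t)
t = ln(1390/5570) / -0.0363 = ln(0.24955) / -0.0363 = -1.38809 / -0.0363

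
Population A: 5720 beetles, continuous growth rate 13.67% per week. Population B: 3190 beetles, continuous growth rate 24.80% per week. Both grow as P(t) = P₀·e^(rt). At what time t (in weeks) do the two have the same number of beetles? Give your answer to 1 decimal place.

5720·e^(0.1367t) = 3190·e^(0.248t)
5720/3190 = e^((0.248 − 0.1367)t) → ln(1.7931) = 0.1113·t
t = 0.58395 / 0.1113

t ≈ 5.2 weeks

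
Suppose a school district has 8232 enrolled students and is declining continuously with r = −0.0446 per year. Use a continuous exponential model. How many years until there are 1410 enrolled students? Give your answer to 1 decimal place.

t ≈ 39.6 years

1410 = 8232 · e^(-0.0446·t)
t = ln(1410/8232) / -0.0446 = ln(0.17128) / -0.0446 = -1.76444 / -0.0446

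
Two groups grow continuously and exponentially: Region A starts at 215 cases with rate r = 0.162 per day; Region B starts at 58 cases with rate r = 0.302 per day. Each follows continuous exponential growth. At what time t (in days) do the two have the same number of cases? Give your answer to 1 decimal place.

t ≈ 9.4 days

215·e^(0.162t) = 58·e^(0.302t)
215/58 = e^((0.302 − 0.162)t) → ln(3.7069) = 0.14·t
t = 1.3102 / 0.14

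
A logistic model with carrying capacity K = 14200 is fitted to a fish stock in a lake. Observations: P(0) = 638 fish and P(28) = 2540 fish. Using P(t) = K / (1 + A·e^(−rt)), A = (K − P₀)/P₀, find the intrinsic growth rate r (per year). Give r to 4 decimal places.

A = (14200 − 638)/638 = 21.25705
2540 = 14200/(1 + 21.25705·e^(−r·28)) → e^(−28r) = (5.59055 − 1)/21.25705 = 0.215954
r = −ln(0.215954)/28 = 1.53269/28

r ≈ 0.0547 per year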